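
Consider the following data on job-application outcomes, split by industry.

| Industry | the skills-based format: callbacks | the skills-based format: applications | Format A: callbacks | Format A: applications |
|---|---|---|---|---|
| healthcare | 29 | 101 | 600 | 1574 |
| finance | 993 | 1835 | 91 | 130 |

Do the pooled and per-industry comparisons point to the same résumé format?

Healthcare: the skills-based format 29/101 = 28.7%, Format A 600/1574 = 38.1% → Format A
Finance: the skills-based format 993/1835 = 54.1%, Format A 91/130 = 70.0% → Format A
Overall: the skills-based format 1022/1936 = 52.8%, Format A 691/1704 = 40.6% → the skills-based format
Format A wins each industry group but the skills-based format wins overall — the comparison reverses. Format A's applications skew toward healthcare, which has a lower base rate.

No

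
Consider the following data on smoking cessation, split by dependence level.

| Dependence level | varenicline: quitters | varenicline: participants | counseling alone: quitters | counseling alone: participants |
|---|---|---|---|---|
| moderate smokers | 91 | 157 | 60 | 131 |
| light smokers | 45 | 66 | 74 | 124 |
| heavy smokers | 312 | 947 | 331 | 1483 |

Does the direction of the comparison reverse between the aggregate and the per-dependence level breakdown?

No

Moderate smokers: varenicline 91/157 = 58.0%, counseling alone 60/131 = 45.8% → varenicline
Light smokers: varenicline 45/66 = 68.2%, counseling alone 74/124 = 59.7% → varenicline
Heavy smokers: varenicline 312/947 = 32.9%, counseling alone 331/1483 = 22.3% → varenicline
Overall: varenicline 448/1170 = 38.3%, counseling alone 465/1738 = 26.8% → varenicline
Varenicline wins overall and in every dependence group — no reversal.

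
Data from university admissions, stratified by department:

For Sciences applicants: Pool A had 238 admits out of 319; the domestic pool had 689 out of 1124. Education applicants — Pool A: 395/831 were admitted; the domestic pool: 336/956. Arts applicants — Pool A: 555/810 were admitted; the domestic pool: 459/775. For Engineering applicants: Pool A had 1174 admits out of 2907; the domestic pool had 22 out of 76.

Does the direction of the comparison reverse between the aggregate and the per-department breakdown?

Sciences: Pool A 238/319 = 74.6%, the domestic pool 689/1124 = 61.3% → Pool A
Education: Pool A 395/831 = 47.5%, the domestic pool 336/956 = 35.1% → Pool A
Arts: Pool A 555/810 = 68.5%, the domestic pool 459/775 = 59.2% → Pool A
Engineering: Pool A 1174/2907 = 40.4%, the domestic pool 22/76 = 28.9% → Pool A
Overall: Pool A 2362/4867 = 48.5%, the domestic pool 1506/2931 = 51.4% → the domestic pool
Pool A wins each department group but the domestic pool wins overall — the comparison reverses. Pool A's applicants skew toward Engineering, which has a lower base rate.

Yes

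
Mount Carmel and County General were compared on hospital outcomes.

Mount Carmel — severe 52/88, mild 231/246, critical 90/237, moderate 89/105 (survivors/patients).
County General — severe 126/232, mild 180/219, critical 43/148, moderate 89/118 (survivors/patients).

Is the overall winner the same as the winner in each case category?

Yes

Severe: Mount Carmel 52/88 = 59.1%, County General 126/232 = 54.3% → Mount Carmel
Mild: Mount Carmel 231/246 = 93.9%, County General 180/219 = 82.2% → Mount Carmel
Critical: Mount Carmel 90/237 = 38.0%, County General 43/148 = 29.1% → Mount Carmel
Moderate: Mount Carmel 89/105 = 84.8%, County General 89/118 = 75.4% → Mount Carmel
Overall: Mount Carmel 462/676 = 68.3%, County General 438/717 = 61.1% → Mount Carmel
Mount Carmel wins overall and in every case group — no reversal.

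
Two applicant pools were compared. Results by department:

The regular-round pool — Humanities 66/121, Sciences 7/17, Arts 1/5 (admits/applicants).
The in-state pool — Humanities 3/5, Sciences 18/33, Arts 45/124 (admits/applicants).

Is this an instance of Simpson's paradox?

Humanities: the regular-round pool 66/121 = 54.5%, the in-state pool 3/5 = 60.0% → the in-state pool
Sciences: the regular-round pool 7/17 = 41.2%, the in-state pool 18/33 = 54.5% → the in-state pool
Arts: the regular-round pool 1/5 = 20.0%, the in-state pool 45/124 = 36.3% → the in-state pool
Overall: the regular-round pool 74/143 = 51.7%, the in-state pool 66/162 = 40.7% → the regular-round pool
The in-state pool wins each department group but the regular-round pool wins overall — the comparison reverses. The in-state pool's applicants skew toward Arts, which has a lower base rate.

Yes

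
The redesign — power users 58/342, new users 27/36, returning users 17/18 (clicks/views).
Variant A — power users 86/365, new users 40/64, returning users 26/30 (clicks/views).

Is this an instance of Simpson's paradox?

No

Power users: the redesign 58/342 = 17.0%, Variant A 86/365 = 23.6% → Variant A
New users: the redesign 27/36 = 75.0%, Variant A 40/64 = 62.5% → the redesign
Returning users: the redesign 17/18 = 94.4%, Variant A 26/30 = 86.7% → the redesign
Overall: the redesign 102/396 = 25.8%, Variant A 152/459 = 33.1% → Variant A
Neither sweeps: the redesign wins 2 of 3 groups, Variant A wins 1. Variant A wins overall but not every group — no Simpson reversal.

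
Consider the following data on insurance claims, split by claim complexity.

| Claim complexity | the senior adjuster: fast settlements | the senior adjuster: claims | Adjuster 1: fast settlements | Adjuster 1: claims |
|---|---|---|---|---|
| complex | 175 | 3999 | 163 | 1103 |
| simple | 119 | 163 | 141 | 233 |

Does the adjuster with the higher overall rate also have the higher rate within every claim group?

Complex: the senior adjuster 175/3999 = 4.4%, Adjuster 1 163/1103 = 14.8% → Adjuster 1
Simple: the senior adjuster 119/163 = 73.0%, Adjuster 1 141/233 = 60.5% → the senior adjuster
Overall: the senior adjuster 294/4162 = 7.1%, Adjuster 1 304/1336 = 22.8% → Adjuster 1
Neither sweeps: the senior adjuster wins 1 of 2 groups, Adjuster 1 wins 1. Adjuster 1 wins overall but not every group — no Simpson reversal.

No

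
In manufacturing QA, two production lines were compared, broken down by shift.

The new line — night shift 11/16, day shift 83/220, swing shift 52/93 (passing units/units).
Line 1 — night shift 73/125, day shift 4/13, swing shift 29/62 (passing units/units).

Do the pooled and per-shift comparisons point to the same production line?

Night shift: the new line 11/16 = 68.8%, Line 1 73/125 = 58.4% → the new line
Day shift: the new line 83/220 = 37.7%, Line 1 4/13 = 30.8% → the new line
Swing shift: the new line 52/93 = 55.9%, Line 1 29/62 = 46.8% → the new line
Overall: the new line 146/329 = 44.4%, Line 1 106/200 = 53.0% → Line 1
The new line wins each shift group but Line 1 wins overall — the comparison reverses. The new line's units skew toward day shift, which has a lower base rate.

No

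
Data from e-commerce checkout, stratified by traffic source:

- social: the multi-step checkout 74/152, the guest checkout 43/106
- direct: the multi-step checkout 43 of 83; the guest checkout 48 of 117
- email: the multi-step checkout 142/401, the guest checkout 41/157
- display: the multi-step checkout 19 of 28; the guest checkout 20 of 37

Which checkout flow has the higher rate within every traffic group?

the multi-step checkout

Social: the multi-step checkout 74/152 = 48.7%, the guest checkout 43/106 = 40.6% → the multi-step checkout
Direct: the multi-step checkout 43/83 = 51.8%, the guest checkout 48/117 = 41.0% → the multi-step checkout
Email: the multi-step checkout 142/401 = 35.4%, the guest checkout 41/157 = 26.1% → the multi-step checkout
Display: the multi-step checkout 19/28 = 67.9%, the guest checkout 20/37 = 54.1% → the multi-step checkout
The multi-step checkout has the higher rate in all 4 groups.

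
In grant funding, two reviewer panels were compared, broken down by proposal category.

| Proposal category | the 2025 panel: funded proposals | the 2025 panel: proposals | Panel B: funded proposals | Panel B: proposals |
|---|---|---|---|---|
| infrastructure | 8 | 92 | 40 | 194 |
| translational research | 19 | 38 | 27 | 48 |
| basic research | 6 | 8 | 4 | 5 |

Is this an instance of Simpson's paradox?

Infrastructure: the 2025 panel 8/92 = 8.7%, Panel B 40/194 = 20.6% → Panel B
Translational research: the 2025 panel 19/38 = 50.0%, Panel B 27/48 = 56.2% → Panel B
Basic research: the 2025 panel 6/8 = 75.0%, Panel B 4/5 = 80.0% → Panel B
Overall: the 2025 panel 33/138 = 23.9%, Panel B 71/247 = 28.7% → Panel B
Panel B wins overall and in every proposal group — no reversal.

No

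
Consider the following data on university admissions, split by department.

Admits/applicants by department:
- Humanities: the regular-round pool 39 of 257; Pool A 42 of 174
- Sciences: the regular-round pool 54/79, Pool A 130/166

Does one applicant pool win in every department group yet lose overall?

No

Humanities: the regular-round pool 39/257 = 15.2%, Pool A 42/174 = 24.1% → Pool A
Sciences: the regular-round pool 54/79 = 68.4%, Pool A 130/166 = 78.3% → Pool A
Overall: the regular-round pool 93/336 = 27.7%, Pool A 172/340 = 50.6% → Pool A
Pool A wins overall and in every department group — no reversal.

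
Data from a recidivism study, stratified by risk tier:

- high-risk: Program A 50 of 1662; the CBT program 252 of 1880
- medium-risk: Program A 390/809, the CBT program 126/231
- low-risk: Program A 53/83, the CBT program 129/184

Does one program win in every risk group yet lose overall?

No

High-risk: Program A 50/1662 = 3.0%, the CBT program 252/1880 = 13.4% → the CBT program
Medium-risk: Program A 390/809 = 48.2%, the CBT program 126/231 = 54.5% → the CBT program
Low-risk: Program A 53/83 = 63.9%, the CBT program 129/184 = 70.1% → the CBT program
Overall: Program A 493/2554 = 19.3%, the CBT program 507/2295 = 22.1% → the CBT program
The CBT program wins overall and in every risk group — no reversal.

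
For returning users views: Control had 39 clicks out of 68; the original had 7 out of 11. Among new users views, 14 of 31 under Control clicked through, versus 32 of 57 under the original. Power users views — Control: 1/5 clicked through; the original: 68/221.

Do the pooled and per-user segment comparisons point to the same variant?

Returning users: Control 39/68 = 57.4%, the original 7/11 = 63.6% → the original
New users: Control 14/31 = 45.2%, the original 32/57 = 56.1% → the original
Power users: Control 1/5 = 20.0%, the original 68/221 = 30.8% → the original
Overall: Control 54/104 = 51.9%, the original 107/289 = 37.0% → Control
The original wins each user group but Control wins overall — the comparison reverses. The original's views skew toward power users, which has a lower base rate.

No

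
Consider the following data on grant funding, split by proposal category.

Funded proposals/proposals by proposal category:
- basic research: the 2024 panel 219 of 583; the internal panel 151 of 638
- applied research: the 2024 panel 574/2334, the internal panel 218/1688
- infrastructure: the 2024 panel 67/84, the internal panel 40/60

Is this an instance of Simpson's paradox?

No

Basic research: the 2024 panel 219/583 = 37.6%, the internal panel 151/638 = 23.7% → the 2024 panel
Applied research: the 2024 panel 574/2334 = 24.6%, the internal panel 218/1688 = 12.9% → the 2024 panel
Infrastructure: the 2024 panel 67/84 = 79.8%, the internal panel 40/60 = 66.7% → the 2024 panel
Overall: the 2024 panel 860/3001 = 28.7%, the internal panel 409/2386 = 17.1% → the 2024 panel
The 2024 panel wins overall and in every proposal group — no reversal.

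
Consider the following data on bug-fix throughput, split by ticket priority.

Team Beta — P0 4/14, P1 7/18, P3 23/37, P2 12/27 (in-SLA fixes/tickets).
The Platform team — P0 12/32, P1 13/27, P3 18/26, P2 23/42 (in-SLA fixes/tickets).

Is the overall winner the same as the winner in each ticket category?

Yes

P0: Team Beta 4/14 = 28.6%, the Platform team 12/32 = 37.5% → the Platform team
P1: Team Beta 7/18 = 38.9%, the Platform team 13/27 = 48.1% → the Platform team
P3: Team Beta 23/37 = 62.2%, the Platform team 18/26 = 69.2% → the Platform team
P2: Team Beta 12/27 = 44.4%, the Platform team 23/42 = 54.8% → the Platform team
Overall: Team Beta 46/96 = 47.9%, the Platform team 66/127 = 52.0% → the Platform team
The Platform team wins overall and in every ticket group — no reversal.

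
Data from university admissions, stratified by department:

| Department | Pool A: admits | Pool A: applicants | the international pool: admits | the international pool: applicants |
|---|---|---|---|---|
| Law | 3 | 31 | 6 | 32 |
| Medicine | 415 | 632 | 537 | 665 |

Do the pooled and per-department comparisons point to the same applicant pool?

Yes

Law: Pool A 3/31 = 9.7%, the international pool 6/32 = 18.8% → the international pool
Medicine: Pool A 415/632 = 65.7%, the international pool 537/665 = 80.8% → the international pool
Overall: Pool A 418/663 = 63.0%, the international pool 543/697 = 77.9% → the international pool
The international pool wins overall and in every department group — no reversal.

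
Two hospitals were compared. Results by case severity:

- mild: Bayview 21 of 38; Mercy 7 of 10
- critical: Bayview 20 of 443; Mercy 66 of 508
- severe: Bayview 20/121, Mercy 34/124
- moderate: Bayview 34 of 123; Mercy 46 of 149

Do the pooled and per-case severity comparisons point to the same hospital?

Yes

Mild: Bayview 21/38 = 55.3%, Mercy 7/10 = 70.0% → Mercy
Critical: Bayview 20/443 = 4.5%, Mercy 66/508 = 13.0% → Mercy
Severe: Bayview 20/121 = 16.5%, Mercy 34/124 = 27.4% → Mercy
Moderate: Bayview 34/123 = 27.6%, Mercy 46/149 = 30.9% → Mercy
Overall: Bayview 95/725 = 13.1%, Mercy 153/791 = 19.3% → Mercy
Mercy wins overall and in every case group — no reversal.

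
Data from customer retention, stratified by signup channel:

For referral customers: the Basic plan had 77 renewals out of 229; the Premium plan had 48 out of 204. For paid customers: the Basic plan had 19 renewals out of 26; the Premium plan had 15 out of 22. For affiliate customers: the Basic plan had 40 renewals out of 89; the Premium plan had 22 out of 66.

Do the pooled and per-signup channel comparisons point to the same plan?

Referral: the Basic plan 77/229 = 33.6%, the Premium plan 48/204 = 23.5% → the Basic plan
Paid: the Basic plan 19/26 = 73.1%, the Premium plan 15/22 = 68.2% → the Basic plan
Affiliate: the Basic plan 40/89 = 44.9%, the Premium plan 22/66 = 33.3% → the Basic plan
Overall: the Basic plan 136/344 = 39.5%, the Premium plan 85/292 = 29.1% → the Basic plan
The Basic plan wins overall and in every signup group — no reversal.

Yes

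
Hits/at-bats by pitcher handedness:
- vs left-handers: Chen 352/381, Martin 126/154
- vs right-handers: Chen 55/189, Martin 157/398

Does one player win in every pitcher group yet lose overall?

Vs left-handers: Chen 352/381 = 92.4%, Martin 126/154 = 81.8% → Chen
Vs right-handers: Chen 55/189 = 29.1%, Martin 157/398 = 39.4% → Martin
Overall: Chen 407/570 = 71.4%, Martin 283/552 = 51.3% → Chen
Neither sweeps: Chen wins 1 of 2 groups, Martin wins 1. Chen wins overall but not every group — no Simpson reversal.

No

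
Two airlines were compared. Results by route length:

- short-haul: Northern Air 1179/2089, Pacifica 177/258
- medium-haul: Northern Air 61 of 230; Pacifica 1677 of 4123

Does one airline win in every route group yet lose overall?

Short-haul: Northern Air 1179/2089 = 56.4%, Pacifica 177/258 = 68.6% → Pacifica
Medium-haul: Northern Air 61/230 = 26.5%, Pacifica 1677/4123 = 40.7% → Pacifica
Overall: Northern Air 1240/2319 = 53.5%, Pacifica 1854/4381 = 42.3% → Northern Air
Pacifica wins each route group but Northern Air wins overall — the comparison reverses. Pacifica's flights skew toward medium-haul, which has a lower base rate.

Yes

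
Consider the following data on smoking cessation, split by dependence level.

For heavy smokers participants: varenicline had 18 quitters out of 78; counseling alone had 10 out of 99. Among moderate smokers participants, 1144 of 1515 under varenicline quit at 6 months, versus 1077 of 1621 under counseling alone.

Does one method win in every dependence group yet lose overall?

No

Heavy smokers: varenicline 18/78 = 23.1%, counseling alone 10/99 = 10.1% → varenicline
Moderate smokers: varenicline 1144/1515 = 75.5%, counseling alone 1077/1621 = 66.4% → varenicline
Overall: varenicline 1162/1593 = 72.9%, counseling alone 1087/1720 = 63.2% → varenicline
Varenicline wins overall and in every dependence group — no reversal.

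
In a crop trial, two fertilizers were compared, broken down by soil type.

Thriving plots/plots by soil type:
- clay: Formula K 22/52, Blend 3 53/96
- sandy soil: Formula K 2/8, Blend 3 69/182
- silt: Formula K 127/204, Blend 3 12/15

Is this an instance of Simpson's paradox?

Yes

Clay: Formula K 22/52 = 42.3%, Blend 3 53/96 = 55.2% → Blend 3
Sandy soil: Formula K 2/8 = 25.0%, Blend 3 69/182 = 37.9% → Blend 3
Silt: Formula K 127/204 = 62.3%, Blend 3 12/15 = 80.0% → Blend 3
Overall: Formula K 151/264 = 57.2%, Blend 3 134/293 = 45.7% → Formula K
Blend 3 wins each soil group but Formula K wins overall — the comparison reverses. Blend 3's plots skew toward sandy soil, which has a lower base rate.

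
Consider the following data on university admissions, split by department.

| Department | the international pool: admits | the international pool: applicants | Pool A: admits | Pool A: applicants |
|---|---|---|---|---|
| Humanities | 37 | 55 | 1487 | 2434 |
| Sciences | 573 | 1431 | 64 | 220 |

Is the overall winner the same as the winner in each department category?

Humanities: the international pool 37/55 = 67.3%, Pool A 1487/2434 = 61.1% → the international pool
Sciences: the international pool 573/1431 = 40.0%, Pool A 64/220 = 29.1% → the international pool
Overall: the international pool 610/1486 = 41.0%, Pool A 1551/2654 = 58.4% → Pool A
The international pool wins each department group but Pool A wins overall — the comparison reverses. The international pool's applicants skew toward Sciences, which has a lower base rate.

No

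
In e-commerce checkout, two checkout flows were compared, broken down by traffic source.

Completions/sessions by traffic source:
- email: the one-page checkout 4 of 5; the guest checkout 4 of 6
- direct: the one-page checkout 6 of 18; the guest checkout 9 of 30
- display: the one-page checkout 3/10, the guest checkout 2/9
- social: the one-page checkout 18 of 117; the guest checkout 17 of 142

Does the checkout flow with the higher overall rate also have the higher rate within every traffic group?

Email: the one-page checkout 4/5 = 80.0%, the guest checkout 4/6 = 66.7% → the one-page checkout
Direct: the one-page checkout 6/18 = 33.3%, the guest checkout 9/30 = 30.0% → the one-page checkout
Display: the one-page checkout 3/10 = 30.0%, the guest checkout 2/9 = 22.2% → the one-page checkout
Social: the one-page checkout 18/117 = 15.4%, the guest checkout 17/142 = 12.0% → the one-page checkout
Overall: the one-page checkout 31/150 = 20.7%, the guest checkout 32/187 = 17.1% → the one-page checkout
The one-page checkout wins overall and in every traffic group — no reversal.

Yes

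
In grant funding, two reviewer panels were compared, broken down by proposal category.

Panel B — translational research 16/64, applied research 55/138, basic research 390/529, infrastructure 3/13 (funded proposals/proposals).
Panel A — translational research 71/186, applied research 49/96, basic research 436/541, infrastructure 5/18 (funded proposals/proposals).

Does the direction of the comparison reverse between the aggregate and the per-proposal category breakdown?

Translational research: Panel B 16/64 = 25.0%, Panel A 71/186 = 38.2% → Panel A
Applied research: Panel B 55/138 = 39.9%, Panel A 49/96 = 51.0% → Panel A
Basic research: Panel B 390/529 = 73.7%, Panel A 436/541 = 80.6% → Panel A
Infrastructure: Panel B 3/13 = 23.1%, Panel A 5/18 = 27.8% → Panel A
Overall: Panel B 464/744 = 62.4%, Panel A 561/841 = 66.7% → Panel A
Panel A wins overall and in every proposal group — no reversal.

No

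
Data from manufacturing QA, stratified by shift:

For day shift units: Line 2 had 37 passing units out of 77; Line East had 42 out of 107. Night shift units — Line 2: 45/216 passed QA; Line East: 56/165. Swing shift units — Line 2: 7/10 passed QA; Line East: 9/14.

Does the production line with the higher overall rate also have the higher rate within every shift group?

Day shift: Line 2 37/77 = 48.1%, Line East 42/107 = 39.3% → Line 2
Night shift: Line 2 45/216 = 20.8%, Line East 56/165 = 33.9% → Line East
Swing shift: Line 2 7/10 = 70.0%, Line East 9/14 = 64.3% → Line 2
Overall: Line 2 89/303 = 29.4%, Line East 107/286 = 37.4% → Line East
Neither sweeps: Line 2 wins 2 of 3 groups, Line East wins 1. Line East wins overall but not every group — no Simpson reversal.

No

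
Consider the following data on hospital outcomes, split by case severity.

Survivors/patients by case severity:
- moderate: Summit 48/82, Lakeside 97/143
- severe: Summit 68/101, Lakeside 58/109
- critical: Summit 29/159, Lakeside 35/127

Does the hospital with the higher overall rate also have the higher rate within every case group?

No

Moderate: Summit 48/82 = 58.5%, Lakeside 97/143 = 67.8% → Lakeside
Severe: Summit 68/101 = 67.3%, Lakeside 58/109 = 53.2% → Summit
Critical: Summit 29/159 = 18.2%, Lakeside 35/127 = 27.6% → Lakeside
Overall: Summit 145/342 = 42.4%, Lakeside 190/379 = 50.1% → Lakeside
Neither sweeps: Summit wins 1 of 3 groups, Lakeside wins 2. Lakeside wins overall but not every group — no Simpson reversal.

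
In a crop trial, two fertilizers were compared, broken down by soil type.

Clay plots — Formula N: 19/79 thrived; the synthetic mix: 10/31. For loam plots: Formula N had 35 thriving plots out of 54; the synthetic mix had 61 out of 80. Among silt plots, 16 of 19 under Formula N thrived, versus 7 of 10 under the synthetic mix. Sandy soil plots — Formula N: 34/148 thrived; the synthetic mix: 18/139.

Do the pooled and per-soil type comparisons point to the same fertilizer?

Clay: Formula N 19/79 = 24.1%, the synthetic mix 10/31 = 32.3% → the synthetic mix
Loam: Formula N 35/54 = 64.8%, the synthetic mix 61/80 = 76.2% → the synthetic mix
Silt: Formula N 16/19 = 84.2%, the synthetic mix 7/10 = 70.0% → Formula N
Sandy soil: Formula N 34/148 = 23.0%, the synthetic mix 18/139 = 12.9% → Formula N
Overall: Formula N 104/300 = 34.7%, the synthetic mix 96/260 = 36.9% → the synthetic mix
Neither sweeps: Formula N wins 2 of 4 groups, the synthetic mix wins 2. The synthetic mix wins overall but not every group — no Simpson reversal.

No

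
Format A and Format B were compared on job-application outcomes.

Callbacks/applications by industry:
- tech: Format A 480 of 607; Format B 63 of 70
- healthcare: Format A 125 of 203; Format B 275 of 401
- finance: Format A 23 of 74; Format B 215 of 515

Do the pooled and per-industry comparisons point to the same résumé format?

Tech: Format A 480/607 = 79.1%, Format B 63/70 = 90.0% → Format B
Healthcare: Format A 125/203 = 61.6%, Format B 275/401 = 68.6% → Format B
Finance: Format A 23/74 = 31.1%, Format B 215/515 = 41.7% → Format B
Overall: Format A 628/884 = 71.0%, Format B 553/986 = 56.1% → Format A
Format B wins each industry group but Format A wins overall — the comparison reverses. Format B's applications skew toward finance, which has a lower base rate.

No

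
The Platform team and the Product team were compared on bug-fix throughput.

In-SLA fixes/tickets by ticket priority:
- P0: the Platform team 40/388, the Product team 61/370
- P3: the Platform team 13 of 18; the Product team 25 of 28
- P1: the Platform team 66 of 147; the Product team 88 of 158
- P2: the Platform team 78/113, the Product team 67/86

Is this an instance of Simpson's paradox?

P0: the Platform team 40/388 = 10.3%, the Product team 61/370 = 16.5% → the Product team
P3: the Platform team 13/18 = 72.2%, the Product team 25/28 = 89.3% → the Product team
P1: the Platform team 66/147 = 44.9%, the Product team 88/158 = 55.7% → the Product team
P2: the Platform team 78/113 = 69.0%, the Product team 67/86 = 77.9% → the Product team
Overall: the Platform team 197/666 = 29.6%, the Product team 241/642 = 37.5% → the Product team
The Product team wins overall and in every ticket group — no reversal.

No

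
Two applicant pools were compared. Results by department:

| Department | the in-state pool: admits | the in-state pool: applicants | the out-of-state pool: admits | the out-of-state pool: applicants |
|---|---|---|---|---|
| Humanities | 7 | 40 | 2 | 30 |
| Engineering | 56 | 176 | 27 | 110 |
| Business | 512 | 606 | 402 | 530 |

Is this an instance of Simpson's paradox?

No

Humanities: the in-state pool 7/40 = 17.5%, the out-of-state pool 2/30 = 6.7% → the in-state pool
Engineering: the in-state pool 56/176 = 31.8%, the out-of-state pool 27/110 = 24.5% → the in-state pool
Business: the in-state pool 512/606 = 84.5%, the out-of-state pool 402/530 = 75.8% → the in-state pool
Overall: the in-state pool 575/822 = 70.0%, the out-of-state pool 431/670 = 64.3% → the in-state pool
The in-state pool wins overall and in every department group — no reversal.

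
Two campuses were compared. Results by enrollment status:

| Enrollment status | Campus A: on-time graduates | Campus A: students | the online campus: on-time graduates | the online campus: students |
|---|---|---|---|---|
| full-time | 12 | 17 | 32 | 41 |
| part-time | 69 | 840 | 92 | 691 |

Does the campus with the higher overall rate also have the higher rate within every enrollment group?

Full-time: Campus A 12/17 = 70.6%, the online campus 32/41 = 78.0% → the online campus
Part-time: Campus A 69/840 = 8.2%, the online campus 92/691 = 13.3% → the online campus
Overall: Campus A 81/857 = 9.5%, the online campus 124/732 = 16.9% → the online campus
The online campus wins overall and in every enrollment group — no reversal.

Yes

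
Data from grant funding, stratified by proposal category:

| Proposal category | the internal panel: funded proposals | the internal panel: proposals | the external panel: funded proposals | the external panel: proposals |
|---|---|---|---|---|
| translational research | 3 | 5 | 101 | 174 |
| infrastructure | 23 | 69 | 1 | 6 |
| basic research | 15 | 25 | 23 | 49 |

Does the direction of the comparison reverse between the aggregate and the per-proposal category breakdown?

Yes

Translational research: the internal panel 3/5 = 60.0%, the external panel 101/174 = 58.0% → the internal panel
Infrastructure: the internal panel 23/69 = 33.3%, the external panel 1/6 = 16.7% → the internal panel
Basic research: the internal panel 15/25 = 60.0%, the external panel 23/49 = 46.9% → the internal panel
Overall: the internal panel 41/99 = 41.4%, the external panel 125/229 = 54.6% → the external panel
The internal panel wins each proposal group but the external panel wins overall — the comparison reverses. The internal panel's proposals skew toward infrastructure, which has a lower base rate.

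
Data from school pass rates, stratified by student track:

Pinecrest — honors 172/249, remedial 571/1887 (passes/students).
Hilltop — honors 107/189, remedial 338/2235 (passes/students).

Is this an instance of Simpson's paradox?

No

Honors: Pinecrest 172/249 = 69.1%, Hilltop 107/189 = 56.6% → Pinecrest
Remedial: Pinecrest 571/1887 = 30.3%, Hilltop 338/2235 = 15.1% → Pinecrest
Overall: Pinecrest 743/2136 = 34.8%, Hilltop 445/2424 = 18.4% → Pinecrest
Pinecrest wins overall and in every student group — no reversal.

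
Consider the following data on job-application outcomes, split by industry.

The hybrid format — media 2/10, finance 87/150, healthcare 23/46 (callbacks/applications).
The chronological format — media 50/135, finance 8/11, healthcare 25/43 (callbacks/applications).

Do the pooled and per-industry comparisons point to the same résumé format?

No

Media: the hybrid format 2/10 = 20.0%, the chronological format 50/135 = 37.0% → the chronological format
Finance: the hybrid format 87/150 = 58.0%, the chronological format 8/11 = 72.7% → the chronological format
Healthcare: the hybrid format 23/46 = 50.0%, the chronological format 25/43 = 58.1% → the chronological format
Overall: the hybrid format 112/206 = 54.4%, the chronological format 83/189 = 43.9% → the hybrid format
The chronological format wins each industry group but the hybrid format wins overall — the comparison reverses. The chronological format's applications skew toward media, which has a lower base rate.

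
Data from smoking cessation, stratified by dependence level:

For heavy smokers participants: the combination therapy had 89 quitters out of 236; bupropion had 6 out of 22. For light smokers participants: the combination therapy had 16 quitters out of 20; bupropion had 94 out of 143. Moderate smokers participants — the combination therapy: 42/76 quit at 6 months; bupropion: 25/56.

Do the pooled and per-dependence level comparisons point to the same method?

No

Heavy smokers: the combination therapy 89/236 = 37.7%, bupropion 6/22 = 27.3% → the combination therapy
Light smokers: the combination therapy 16/20 = 80.0%, bupropion 94/143 = 65.7% → the combination therapy
Moderate smokers: the combination therapy 42/76 = 55.3%, bupropion 25/56 = 44.6% → the combination therapy
Overall: the combination therapy 147/332 = 44.3%, bupropion 125/221 = 56.6% → bupropion
The combination therapy wins each dependence group but bupropion wins overall — the comparison reverses. The combination therapy's participants skew toward heavy smokers, which has a lower base rate.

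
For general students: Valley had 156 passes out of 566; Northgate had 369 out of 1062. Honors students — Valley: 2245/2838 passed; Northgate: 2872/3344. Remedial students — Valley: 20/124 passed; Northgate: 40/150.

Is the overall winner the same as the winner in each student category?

Yes

General: Valley 156/566 = 27.6%, Northgate 369/1062 = 34.7% → Northgate
Honors: Valley 2245/2838 = 79.1%, Northgate 2872/3344 = 85.9% → Northgate
Remedial: Valley 20/124 = 16.1%, Northgate 40/150 = 26.7% → Northgate
Overall: Valley 2421/3528 = 68.6%, Northgate 3281/4556 = 72.0% → Northgate
Northgate wins overall and in every student group — no reversal.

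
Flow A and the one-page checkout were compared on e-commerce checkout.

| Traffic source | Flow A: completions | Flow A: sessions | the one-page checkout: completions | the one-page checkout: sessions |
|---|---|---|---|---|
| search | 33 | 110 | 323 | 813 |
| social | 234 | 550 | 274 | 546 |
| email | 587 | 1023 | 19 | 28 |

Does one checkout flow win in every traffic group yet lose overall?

Yes

Search: Flow A 33/110 = 30.0%, the one-page checkout 323/813 = 39.7% → the one-page checkout
Social: Flow A 234/550 = 42.5%, the one-page checkout 274/546 = 50.2% → the one-page checkout
Email: Flow A 587/1023 = 57.4%, the one-page checkout 19/28 = 67.9% → the one-page checkout
Overall: Flow A 854/1683 = 50.7%, the one-page checkout 616/1387 = 44.4% → Flow A
The one-page checkout wins each traffic group but Flow A wins overall — the comparison reverses. The one-page checkout's sessions skew toward search, which has a lower base rate.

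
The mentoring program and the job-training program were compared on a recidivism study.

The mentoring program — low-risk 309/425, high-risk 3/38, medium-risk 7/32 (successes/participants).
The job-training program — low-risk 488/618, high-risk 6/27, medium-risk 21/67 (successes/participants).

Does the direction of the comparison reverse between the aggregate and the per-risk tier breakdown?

No

Low-risk: the mentoring program 309/425 = 72.7%, the job-training program 488/618 = 79.0% → the job-training program
High-risk: the mentoring program 3/38 = 7.9%, the job-training program 6/27 = 22.2% → the job-training program
Medium-risk: the mentoring program 7/32 = 21.9%, the job-training program 21/67 = 31.3% → the job-training program
Overall: the mentoring program 319/495 = 64.4%, the job-training program 515/712 = 72.3% → the job-training program
The job-training program wins overall and in every risk group — no reversal.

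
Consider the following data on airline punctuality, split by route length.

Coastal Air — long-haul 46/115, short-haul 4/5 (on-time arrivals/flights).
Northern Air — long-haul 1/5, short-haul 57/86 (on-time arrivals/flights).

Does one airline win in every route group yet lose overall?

Yes

Long-haul: Coastal Air 46/115 = 40.0%, Northern Air 1/5 = 20.0% → Coastal Air
Short-haul: Coastal Air 4/5 = 80.0%, Northern Air 57/86 = 66.3% → Coastal Air
Overall: Coastal Air 50/120 = 41.7%, Northern Air 58/91 = 63.7% → Northern Air
Coastal Air wins each route group but Northern Air wins overall — the comparison reverses. Coastal Air's flights skew toward long-haul, which has a lower base rate.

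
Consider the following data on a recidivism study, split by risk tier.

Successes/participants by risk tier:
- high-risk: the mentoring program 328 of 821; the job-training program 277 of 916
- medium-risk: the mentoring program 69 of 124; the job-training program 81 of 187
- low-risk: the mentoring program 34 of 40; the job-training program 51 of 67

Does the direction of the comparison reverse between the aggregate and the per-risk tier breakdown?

High-risk: the mentoring program 328/821 = 40.0%, the job-training program 277/916 = 30.2% → the mentoring program
Medium-risk: the mentoring program 69/124 = 55.6%, the job-training program 81/187 = 43.3% → the mentoring program
Low-risk: the mentoring program 34/40 = 85.0%, the job-training program 51/67 = 76.1% → the mentoring program
Overall: the mentoring program 431/985 = 43.8%, the job-training program 409/1170 = 35.0% → the mentoring program
The mentoring program wins overall and in every risk group — no reversal.

No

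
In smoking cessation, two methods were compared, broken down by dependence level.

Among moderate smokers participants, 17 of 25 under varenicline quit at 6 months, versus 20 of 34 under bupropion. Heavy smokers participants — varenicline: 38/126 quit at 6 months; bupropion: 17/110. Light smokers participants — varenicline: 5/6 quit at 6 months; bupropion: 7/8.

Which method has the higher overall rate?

varenicline

Moderate smokers: varenicline 17/25 = 68.0%, bupropion 20/34 = 58.8% → varenicline
Heavy smokers: varenicline 38/126 = 30.2%, bupropion 17/110 = 15.5% → varenicline
Light smokers: varenicline 5/6 = 83.3%, bupropion 7/8 = 87.5% → bupropion
Overall: varenicline 60/157 = 38.2%, bupropion 44/152 = 28.9% → varenicline
(Neither sweeps every dependence group, but varenicline has the higher pooled rate.)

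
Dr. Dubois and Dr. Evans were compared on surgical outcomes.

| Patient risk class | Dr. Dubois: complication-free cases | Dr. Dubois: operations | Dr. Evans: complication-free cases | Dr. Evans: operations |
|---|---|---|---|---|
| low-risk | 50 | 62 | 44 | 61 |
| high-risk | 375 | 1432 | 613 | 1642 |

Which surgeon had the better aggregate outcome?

Dr. Evans

Low-risk: Dr. Dubois 50/62 = 80.6%, Dr. Evans 44/61 = 72.1% → Dr. Dubois
High-risk: Dr. Dubois 375/1432 = 26.2%, Dr. Evans 613/1642 = 37.3% → Dr. Evans
Overall: Dr. Dubois 425/1494 = 28.4%, Dr. Evans 657/1703 = 38.6% → Dr. Evans
(Neither sweeps every patient risk group, but Dr. Evans has the higher pooled rate.)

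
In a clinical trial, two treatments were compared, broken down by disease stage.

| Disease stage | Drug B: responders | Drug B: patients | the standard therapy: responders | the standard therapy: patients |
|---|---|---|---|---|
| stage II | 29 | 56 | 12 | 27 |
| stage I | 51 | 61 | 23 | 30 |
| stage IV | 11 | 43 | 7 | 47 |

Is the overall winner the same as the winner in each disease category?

Stage II: Drug B 29/56 = 51.8%, the standard therapy 12/27 = 44.4% → Drug B
Stage I: Drug B 51/61 = 83.6%, the standard therapy 23/30 = 76.7% → Drug B
Stage IV: Drug B 11/43 = 25.6%, the standard therapy 7/47 = 14.9% → Drug B
Overall: Drug B 91/160 = 56.9%, the standard therapy 42/104 = 40.4% → Drug B
Drug B wins overall and in every disease group — no reversal.

Yes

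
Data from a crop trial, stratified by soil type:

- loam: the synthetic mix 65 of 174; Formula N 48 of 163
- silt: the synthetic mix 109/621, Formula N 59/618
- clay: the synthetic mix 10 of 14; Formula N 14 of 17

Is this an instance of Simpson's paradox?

Loam: the synthetic mix 65/174 = 37.4%, Formula N 48/163 = 29.4% → the synthetic mix
Silt: the synthetic mix 109/621 = 17.6%, Formula N 59/618 = 9.5% → the synthetic mix
Clay: the synthetic mix 10/14 = 71.4%, Formula N 14/17 = 82.4% → Formula N
Overall: the synthetic mix 184/809 = 22.7%, Formula N 121/798 = 15.2% → the synthetic mix
Neither sweeps: the synthetic mix wins 2 of 3 groups, Formula N wins 1. The synthetic mix wins overall but not every group — no Simpson reversal.

No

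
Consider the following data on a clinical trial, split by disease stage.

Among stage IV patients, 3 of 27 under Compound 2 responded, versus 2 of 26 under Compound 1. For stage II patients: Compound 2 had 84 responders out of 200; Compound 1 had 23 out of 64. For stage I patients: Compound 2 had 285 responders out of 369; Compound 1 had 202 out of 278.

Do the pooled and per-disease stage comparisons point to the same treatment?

Yes

Stage IV: Compound 2 3/27 = 11.1%, Compound 1 2/26 = 7.7% → Compound 2
Stage II: Compound 2 84/200 = 42.0%, Compound 1 23/64 = 35.9% → Compound 2
Stage I: Compound 2 285/369 = 77.2%, Compound 1 202/278 = 72.7% → Compound 2
Overall: Compound 2 372/596 = 62.4%, Compound 1 227/368 = 61.7% → Compound 2
Compound 2 wins overall and in every disease group — no reversal.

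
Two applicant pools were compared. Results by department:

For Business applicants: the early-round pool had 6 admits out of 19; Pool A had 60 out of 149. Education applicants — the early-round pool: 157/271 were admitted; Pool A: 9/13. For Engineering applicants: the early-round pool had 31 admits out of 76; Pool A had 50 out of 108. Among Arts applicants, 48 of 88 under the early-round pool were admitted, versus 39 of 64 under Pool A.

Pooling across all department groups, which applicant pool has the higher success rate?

Business: the early-round pool 6/19 = 31.6%, Pool A 60/149 = 40.3% → Pool A
Education: the early-round pool 157/271 = 57.9%, Pool A 9/13 = 69.2% → Pool A
Engineering: the early-round pool 31/76 = 40.8%, Pool A 50/108 = 46.3% → Pool A
Arts: the early-round pool 48/88 = 54.5%, Pool A 39/64 = 60.9% → Pool A
Overall: the early-round pool 242/454 = 53.3%, Pool A 158/334 = 47.3% → the early-round pool
(Pool A wins every department group but the early-round pool wins overall — Pool A's applicants skew toward the low-rate Business group.)

the early-round pool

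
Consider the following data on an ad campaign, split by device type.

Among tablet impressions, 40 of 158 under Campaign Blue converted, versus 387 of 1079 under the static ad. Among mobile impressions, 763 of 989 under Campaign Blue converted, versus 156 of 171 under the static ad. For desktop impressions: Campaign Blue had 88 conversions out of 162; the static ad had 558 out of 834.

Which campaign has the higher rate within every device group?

Tablet: Campaign Blue 40/158 = 25.3%, the static ad 387/1079 = 35.9% → the static ad
Mobile: Campaign Blue 763/989 = 77.1%, the static ad 156/171 = 91.2% → the static ad
Desktop: Campaign Blue 88/162 = 54.3%, the static ad 558/834 = 66.9% → the static ad
The static ad has the higher rate in all 3 groups.

the static ad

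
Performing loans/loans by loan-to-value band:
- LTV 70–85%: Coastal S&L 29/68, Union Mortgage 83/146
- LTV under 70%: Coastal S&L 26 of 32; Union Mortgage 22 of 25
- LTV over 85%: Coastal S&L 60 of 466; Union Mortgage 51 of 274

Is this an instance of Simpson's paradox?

No

LTV 70–85%: Coastal S&L 29/68 = 42.6%, Union Mortgage 83/146 = 56.8% → Union Mortgage
LTV under 70%: Coastal S&L 26/32 = 81.2%, Union Mortgage 22/25 = 88.0% → Union Mortgage
LTV over 85%: Coastal S&L 60/466 = 12.9%, Union Mortgage 51/274 = 18.6% → Union Mortgage
Overall: Coastal S&L 115/566 = 20.3%, Union Mortgage 156/445 = 35.1% → Union Mortgage
Union Mortgage wins overall and in every loan-to-value group — no reversal.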